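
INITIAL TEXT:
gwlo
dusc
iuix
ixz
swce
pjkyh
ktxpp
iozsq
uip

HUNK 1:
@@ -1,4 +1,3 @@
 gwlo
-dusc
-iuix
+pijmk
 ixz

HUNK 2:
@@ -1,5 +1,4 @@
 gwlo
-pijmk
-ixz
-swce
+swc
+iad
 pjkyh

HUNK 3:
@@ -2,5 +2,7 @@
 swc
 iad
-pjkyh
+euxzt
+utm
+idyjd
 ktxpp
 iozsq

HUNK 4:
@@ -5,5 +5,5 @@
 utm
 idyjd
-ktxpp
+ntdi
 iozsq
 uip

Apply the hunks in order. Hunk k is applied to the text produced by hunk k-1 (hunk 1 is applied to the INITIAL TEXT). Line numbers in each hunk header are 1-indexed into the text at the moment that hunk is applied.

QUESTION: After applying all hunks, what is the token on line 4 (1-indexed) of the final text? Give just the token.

Hunk 1: at line 1 remove [dusc,iuix] add [pijmk] -> 8 lines: gwlo pijmk ixz swce pjkyh ktxpp iozsq uip
Hunk 2: at line 1 remove [pijmk,ixz,swce] add [swc,iad] -> 7 lines: gwlo swc iad pjkyh ktxpp iozsq uip
Hunk 3: at line 2 remove [pjkyh] add [euxzt,utm,idyjd] -> 9 lines: gwlo swc iad euxzt utm idyjd ktxpp iozsq uip
Hunk 4: at line 5 remove [ktxpp] add [ntdi] -> 9 lines: gwlo swc iad euxzt utm idyjd ntdi iozsq uip
Final line 4: euxzt

Answer: euxzt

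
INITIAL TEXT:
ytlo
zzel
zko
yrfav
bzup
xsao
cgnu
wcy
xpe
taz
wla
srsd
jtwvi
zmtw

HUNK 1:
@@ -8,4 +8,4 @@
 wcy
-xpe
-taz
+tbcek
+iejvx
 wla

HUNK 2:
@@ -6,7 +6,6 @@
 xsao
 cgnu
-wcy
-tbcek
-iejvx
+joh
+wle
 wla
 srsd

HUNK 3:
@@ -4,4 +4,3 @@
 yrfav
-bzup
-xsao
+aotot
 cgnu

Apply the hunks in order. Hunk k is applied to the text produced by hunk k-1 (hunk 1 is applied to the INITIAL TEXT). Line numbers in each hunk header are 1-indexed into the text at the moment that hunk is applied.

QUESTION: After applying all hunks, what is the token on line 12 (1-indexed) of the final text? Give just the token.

Hunk 1: at line 8 remove [xpe,taz] add [tbcek,iejvx] -> 14 lines: ytlo zzel zko yrfav bzup xsao cgnu wcy tbcek iejvx wla srsd jtwvi zmtw
Hunk 2: at line 6 remove [wcy,tbcek,iejvx] add [joh,wle] -> 13 lines: ytlo zzel zko yrfav bzup xsao cgnu joh wle wla srsd jtwvi zmtw
Hunk 3: at line 4 remove [bzup,xsao] add [aotot] -> 12 lines: ytlo zzel zko yrfav aotot cgnu joh wle wla srsd jtwvi zmtw
Final line 12: zmtw

Answer: zmtw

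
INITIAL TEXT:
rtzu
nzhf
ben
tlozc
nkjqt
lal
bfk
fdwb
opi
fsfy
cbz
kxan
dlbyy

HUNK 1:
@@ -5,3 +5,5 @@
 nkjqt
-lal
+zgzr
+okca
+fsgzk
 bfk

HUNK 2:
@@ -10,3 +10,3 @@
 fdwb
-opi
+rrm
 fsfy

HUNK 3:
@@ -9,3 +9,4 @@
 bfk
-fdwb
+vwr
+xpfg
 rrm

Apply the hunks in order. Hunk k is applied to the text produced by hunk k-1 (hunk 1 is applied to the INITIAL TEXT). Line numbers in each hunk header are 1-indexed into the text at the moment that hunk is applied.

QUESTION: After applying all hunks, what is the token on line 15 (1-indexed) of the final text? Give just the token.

Answer: kxan

Derivation:
Hunk 1: at line 5 remove [lal] add [zgzr,okca,fsgzk] -> 15 lines: rtzu nzhf ben tlozc nkjqt zgzr okca fsgzk bfk fdwb opi fsfy cbz kxan dlbyy
Hunk 2: at line 10 remove [opi] add [rrm] -> 15 lines: rtzu nzhf ben tlozc nkjqt zgzr okca fsgzk bfk fdwb rrm fsfy cbz kxan dlbyy
Hunk 3: at line 9 remove [fdwb] add [vwr,xpfg] -> 16 lines: rtzu nzhf ben tlozc nkjqt zgzr okca fsgzk bfk vwr xpfg rrm fsfy cbz kxan dlbyy
Final line 15: kxan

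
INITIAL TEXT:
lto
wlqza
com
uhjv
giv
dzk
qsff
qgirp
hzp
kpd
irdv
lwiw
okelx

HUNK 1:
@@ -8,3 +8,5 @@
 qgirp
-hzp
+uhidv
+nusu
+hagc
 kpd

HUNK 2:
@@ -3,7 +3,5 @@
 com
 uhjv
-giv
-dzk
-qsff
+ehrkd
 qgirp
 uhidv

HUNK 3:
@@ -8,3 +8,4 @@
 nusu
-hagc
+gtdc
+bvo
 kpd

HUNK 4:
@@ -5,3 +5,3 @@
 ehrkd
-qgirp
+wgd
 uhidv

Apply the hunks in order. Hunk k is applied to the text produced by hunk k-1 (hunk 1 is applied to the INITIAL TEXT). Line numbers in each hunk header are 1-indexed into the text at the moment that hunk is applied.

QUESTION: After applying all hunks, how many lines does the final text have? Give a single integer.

Answer: 14

Derivation:
Hunk 1: at line 8 remove [hzp] add [uhidv,nusu,hagc] -> 15 lines: lto wlqza com uhjv giv dzk qsff qgirp uhidv nusu hagc kpd irdv lwiw okelx
Hunk 2: at line 3 remove [giv,dzk,qsff] add [ehrkd] -> 13 lines: lto wlqza com uhjv ehrkd qgirp uhidv nusu hagc kpd irdv lwiw okelx
Hunk 3: at line 8 remove [hagc] add [gtdc,bvo] -> 14 lines: lto wlqza com uhjv ehrkd qgirp uhidv nusu gtdc bvo kpd irdv lwiw okelx
Hunk 4: at line 5 remove [qgirp] add [wgd] -> 14 lines: lto wlqza com uhjv ehrkd wgd uhidv nusu gtdc bvo kpd irdv lwiw okelx
Final line count: 14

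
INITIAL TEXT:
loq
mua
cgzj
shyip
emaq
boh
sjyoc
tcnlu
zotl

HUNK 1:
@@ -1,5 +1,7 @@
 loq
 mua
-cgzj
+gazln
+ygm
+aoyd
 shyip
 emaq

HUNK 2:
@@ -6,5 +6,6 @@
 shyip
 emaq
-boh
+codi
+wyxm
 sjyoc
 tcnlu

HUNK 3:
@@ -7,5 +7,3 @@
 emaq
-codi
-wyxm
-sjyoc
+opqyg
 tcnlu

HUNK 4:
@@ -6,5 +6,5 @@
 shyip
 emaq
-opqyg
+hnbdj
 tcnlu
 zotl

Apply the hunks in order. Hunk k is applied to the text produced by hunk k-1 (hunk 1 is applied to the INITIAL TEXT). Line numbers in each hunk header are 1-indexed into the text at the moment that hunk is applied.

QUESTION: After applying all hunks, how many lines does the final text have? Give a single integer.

Hunk 1: at line 1 remove [cgzj] add [gazln,ygm,aoyd] -> 11 lines: loq mua gazln ygm aoyd shyip emaq boh sjyoc tcnlu zotl
Hunk 2: at line 6 remove [boh] add [codi,wyxm] -> 12 lines: loq mua gazln ygm aoyd shyip emaq codi wyxm sjyoc tcnlu zotl
Hunk 3: at line 7 remove [codi,wyxm,sjyoc] add [opqyg] -> 10 lines: loq mua gazln ygm aoyd shyip emaq opqyg tcnlu zotl
Hunk 4: at line 6 remove [opqyg] add [hnbdj] -> 10 lines: loq mua gazln ygm aoyd shyip emaq hnbdj tcnlu zotl
Final line count: 10

Answer: 10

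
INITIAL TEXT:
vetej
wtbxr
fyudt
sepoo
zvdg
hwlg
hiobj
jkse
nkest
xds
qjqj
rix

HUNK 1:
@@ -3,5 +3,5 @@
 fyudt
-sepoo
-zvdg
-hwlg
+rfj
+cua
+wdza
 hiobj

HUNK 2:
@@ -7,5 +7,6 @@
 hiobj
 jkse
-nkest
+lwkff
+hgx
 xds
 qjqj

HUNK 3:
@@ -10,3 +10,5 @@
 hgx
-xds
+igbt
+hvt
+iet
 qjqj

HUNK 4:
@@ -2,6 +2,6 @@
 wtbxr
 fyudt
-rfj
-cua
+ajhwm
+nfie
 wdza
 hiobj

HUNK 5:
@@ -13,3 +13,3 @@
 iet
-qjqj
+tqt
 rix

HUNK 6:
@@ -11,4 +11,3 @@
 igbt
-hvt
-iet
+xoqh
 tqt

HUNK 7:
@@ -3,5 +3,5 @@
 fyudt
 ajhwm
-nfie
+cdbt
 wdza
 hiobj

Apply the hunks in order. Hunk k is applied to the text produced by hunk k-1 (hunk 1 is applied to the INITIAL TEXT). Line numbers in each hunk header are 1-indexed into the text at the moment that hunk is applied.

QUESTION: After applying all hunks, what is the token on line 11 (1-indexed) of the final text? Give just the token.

Hunk 1: at line 3 remove [sepoo,zvdg,hwlg] add [rfj,cua,wdza] -> 12 lines: vetej wtbxr fyudt rfj cua wdza hiobj jkse nkest xds qjqj rix
Hunk 2: at line 7 remove [nkest] add [lwkff,hgx] -> 13 lines: vetej wtbxr fyudt rfj cua wdza hiobj jkse lwkff hgx xds qjqj rix
Hunk 3: at line 10 remove [xds] add [igbt,hvt,iet] -> 15 lines: vetej wtbxr fyudt rfj cua wdza hiobj jkse lwkff hgx igbt hvt iet qjqj rix
Hunk 4: at line 2 remove [rfj,cua] add [ajhwm,nfie] -> 15 lines: vetej wtbxr fyudt ajhwm nfie wdza hiobj jkse lwkff hgx igbt hvt iet qjqj rix
Hunk 5: at line 13 remove [qjqj] add [tqt] -> 15 lines: vetej wtbxr fyudt ajhwm nfie wdza hiobj jkse lwkff hgx igbt hvt iet tqt rix
Hunk 6: at line 11 remove [hvt,iet] add [xoqh] -> 14 lines: vetej wtbxr fyudt ajhwm nfie wdza hiobj jkse lwkff hgx igbt xoqh tqt rix
Hunk 7: at line 3 remove [nfie] add [cdbt] -> 14 lines: vetej wtbxr fyudt ajhwm cdbt wdza hiobj jkse lwkff hgx igbt xoqh tqt rix
Final line 11: igbt

Answer: igbt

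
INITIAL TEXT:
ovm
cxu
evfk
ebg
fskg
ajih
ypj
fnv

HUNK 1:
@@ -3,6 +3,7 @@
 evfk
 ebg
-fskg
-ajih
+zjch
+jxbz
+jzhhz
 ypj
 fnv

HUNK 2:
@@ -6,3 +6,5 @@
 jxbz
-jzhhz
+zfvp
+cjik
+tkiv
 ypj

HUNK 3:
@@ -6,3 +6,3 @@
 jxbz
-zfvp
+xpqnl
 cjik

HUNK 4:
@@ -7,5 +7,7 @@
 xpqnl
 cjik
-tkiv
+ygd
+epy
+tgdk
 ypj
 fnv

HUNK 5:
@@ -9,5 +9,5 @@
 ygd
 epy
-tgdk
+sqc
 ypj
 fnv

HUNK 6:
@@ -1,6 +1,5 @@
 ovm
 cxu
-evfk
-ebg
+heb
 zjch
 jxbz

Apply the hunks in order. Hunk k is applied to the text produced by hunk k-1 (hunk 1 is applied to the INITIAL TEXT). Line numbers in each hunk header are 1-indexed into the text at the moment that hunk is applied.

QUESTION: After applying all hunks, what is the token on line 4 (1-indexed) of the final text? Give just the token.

Hunk 1: at line 3 remove [fskg,ajih] add [zjch,jxbz,jzhhz] -> 9 lines: ovm cxu evfk ebg zjch jxbz jzhhz ypj fnv
Hunk 2: at line 6 remove [jzhhz] add [zfvp,cjik,tkiv] -> 11 lines: ovm cxu evfk ebg zjch jxbz zfvp cjik tkiv ypj fnv
Hunk 3: at line 6 remove [zfvp] add [xpqnl] -> 11 lines: ovm cxu evfk ebg zjch jxbz xpqnl cjik tkiv ypj fnv
Hunk 4: at line 7 remove [tkiv] add [ygd,epy,tgdk] -> 13 lines: ovm cxu evfk ebg zjch jxbz xpqnl cjik ygd epy tgdk ypj fnv
Hunk 5: at line 9 remove [tgdk] add [sqc] -> 13 lines: ovm cxu evfk ebg zjch jxbz xpqnl cjik ygd epy sqc ypj fnv
Hunk 6: at line 1 remove [evfk,ebg] add [heb] -> 12 lines: ovm cxu heb zjch jxbz xpqnl cjik ygd epy sqc ypj fnv
Final line 4: zjch

Answer: zjch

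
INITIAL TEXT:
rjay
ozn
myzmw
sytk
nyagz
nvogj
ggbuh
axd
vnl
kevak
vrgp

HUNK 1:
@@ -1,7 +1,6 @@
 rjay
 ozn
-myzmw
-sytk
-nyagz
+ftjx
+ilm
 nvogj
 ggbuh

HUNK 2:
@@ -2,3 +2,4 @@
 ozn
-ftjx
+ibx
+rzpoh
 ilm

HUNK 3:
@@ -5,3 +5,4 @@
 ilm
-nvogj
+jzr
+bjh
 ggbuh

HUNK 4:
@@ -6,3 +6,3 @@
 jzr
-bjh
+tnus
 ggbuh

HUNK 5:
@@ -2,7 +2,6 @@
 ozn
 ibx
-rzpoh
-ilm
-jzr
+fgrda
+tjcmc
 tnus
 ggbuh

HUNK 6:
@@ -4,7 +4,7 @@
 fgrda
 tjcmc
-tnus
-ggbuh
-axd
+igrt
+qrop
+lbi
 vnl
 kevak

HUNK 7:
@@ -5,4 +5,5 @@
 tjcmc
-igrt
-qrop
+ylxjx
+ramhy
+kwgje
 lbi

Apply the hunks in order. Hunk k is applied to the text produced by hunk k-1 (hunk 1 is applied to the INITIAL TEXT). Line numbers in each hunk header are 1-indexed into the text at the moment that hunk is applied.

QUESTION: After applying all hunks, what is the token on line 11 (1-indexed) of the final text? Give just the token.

Hunk 1: at line 1 remove [myzmw,sytk,nyagz] add [ftjx,ilm] -> 10 lines: rjay ozn ftjx ilm nvogj ggbuh axd vnl kevak vrgp
Hunk 2: at line 2 remove [ftjx] add [ibx,rzpoh] -> 11 lines: rjay ozn ibx rzpoh ilm nvogj ggbuh axd vnl kevak vrgp
Hunk 3: at line 5 remove [nvogj] add [jzr,bjh] -> 12 lines: rjay ozn ibx rzpoh ilm jzr bjh ggbuh axd vnl kevak vrgp
Hunk 4: at line 6 remove [bjh] add [tnus] -> 12 lines: rjay ozn ibx rzpoh ilm jzr tnus ggbuh axd vnl kevak vrgp
Hunk 5: at line 2 remove [rzpoh,ilm,jzr] add [fgrda,tjcmc] -> 11 lines: rjay ozn ibx fgrda tjcmc tnus ggbuh axd vnl kevak vrgp
Hunk 6: at line 4 remove [tnus,ggbuh,axd] add [igrt,qrop,lbi] -> 11 lines: rjay ozn ibx fgrda tjcmc igrt qrop lbi vnl kevak vrgp
Hunk 7: at line 5 remove [igrt,qrop] add [ylxjx,ramhy,kwgje] -> 12 lines: rjay ozn ibx fgrda tjcmc ylxjx ramhy kwgje lbi vnl kevak vrgp
Final line 11: kevak

Answer: kevak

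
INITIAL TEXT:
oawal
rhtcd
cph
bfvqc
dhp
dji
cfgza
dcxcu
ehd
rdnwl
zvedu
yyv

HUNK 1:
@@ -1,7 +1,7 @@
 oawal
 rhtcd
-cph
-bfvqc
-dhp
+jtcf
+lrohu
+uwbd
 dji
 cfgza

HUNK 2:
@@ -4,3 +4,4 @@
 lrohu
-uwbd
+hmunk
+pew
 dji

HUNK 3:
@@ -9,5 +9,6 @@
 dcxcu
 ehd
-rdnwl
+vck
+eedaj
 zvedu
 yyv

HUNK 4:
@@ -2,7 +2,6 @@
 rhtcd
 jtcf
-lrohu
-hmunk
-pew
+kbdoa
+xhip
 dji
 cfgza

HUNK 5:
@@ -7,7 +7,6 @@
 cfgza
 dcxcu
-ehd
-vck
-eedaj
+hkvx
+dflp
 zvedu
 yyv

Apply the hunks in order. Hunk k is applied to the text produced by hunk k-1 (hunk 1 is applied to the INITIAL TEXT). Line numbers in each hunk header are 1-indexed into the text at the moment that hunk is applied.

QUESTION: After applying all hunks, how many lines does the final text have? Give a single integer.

Answer: 12

Derivation:
Hunk 1: at line 1 remove [cph,bfvqc,dhp] add [jtcf,lrohu,uwbd] -> 12 lines: oawal rhtcd jtcf lrohu uwbd dji cfgza dcxcu ehd rdnwl zvedu yyv
Hunk 2: at line 4 remove [uwbd] add [hmunk,pew] -> 13 lines: oawal rhtcd jtcf lrohu hmunk pew dji cfgza dcxcu ehd rdnwl zvedu yyv
Hunk 3: at line 9 remove [rdnwl] add [vck,eedaj] -> 14 lines: oawal rhtcd jtcf lrohu hmunk pew dji cfgza dcxcu ehd vck eedaj zvedu yyv
Hunk 4: at line 2 remove [lrohu,hmunk,pew] add [kbdoa,xhip] -> 13 lines: oawal rhtcd jtcf kbdoa xhip dji cfgza dcxcu ehd vck eedaj zvedu yyv
Hunk 5: at line 7 remove [ehd,vck,eedaj] add [hkvx,dflp] -> 12 lines: oawal rhtcd jtcf kbdoa xhip dji cfgza dcxcu hkvx dflp zvedu yyv
Final line count: 12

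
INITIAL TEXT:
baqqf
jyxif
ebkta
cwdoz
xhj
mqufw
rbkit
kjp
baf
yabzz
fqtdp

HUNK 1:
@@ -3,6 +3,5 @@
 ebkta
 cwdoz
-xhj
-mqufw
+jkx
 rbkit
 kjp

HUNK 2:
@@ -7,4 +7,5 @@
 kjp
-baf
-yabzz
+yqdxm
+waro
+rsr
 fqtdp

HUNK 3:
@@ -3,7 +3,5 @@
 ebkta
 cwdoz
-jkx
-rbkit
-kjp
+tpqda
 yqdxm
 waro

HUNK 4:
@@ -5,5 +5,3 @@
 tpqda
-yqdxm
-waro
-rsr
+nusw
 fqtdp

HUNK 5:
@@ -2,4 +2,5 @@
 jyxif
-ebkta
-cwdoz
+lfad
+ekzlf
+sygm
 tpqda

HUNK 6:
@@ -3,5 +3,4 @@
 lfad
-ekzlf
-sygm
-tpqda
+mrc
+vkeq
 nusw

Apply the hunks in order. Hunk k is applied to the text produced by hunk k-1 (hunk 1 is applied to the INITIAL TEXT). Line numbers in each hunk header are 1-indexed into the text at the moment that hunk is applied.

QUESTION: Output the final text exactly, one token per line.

Answer: baqqf
jyxif
lfad
mrc
vkeq
nusw
fqtdp

Derivation:
Hunk 1: at line 3 remove [xhj,mqufw] add [jkx] -> 10 lines: baqqf jyxif ebkta cwdoz jkx rbkit kjp baf yabzz fqtdp
Hunk 2: at line 7 remove [baf,yabzz] add [yqdxm,waro,rsr] -> 11 lines: baqqf jyxif ebkta cwdoz jkx rbkit kjp yqdxm waro rsr fqtdp
Hunk 3: at line 3 remove [jkx,rbkit,kjp] add [tpqda] -> 9 lines: baqqf jyxif ebkta cwdoz tpqda yqdxm waro rsr fqtdp
Hunk 4: at line 5 remove [yqdxm,waro,rsr] add [nusw] -> 7 lines: baqqf jyxif ebkta cwdoz tpqda nusw fqtdp
Hunk 5: at line 2 remove [ebkta,cwdoz] add [lfad,ekzlf,sygm] -> 8 lines: baqqf jyxif lfad ekzlf sygm tpqda nusw fqtdp
Hunk 6: at line 3 remove [ekzlf,sygm,tpqda] add [mrc,vkeq] -> 7 lines: baqqf jyxif lfad mrc vkeq nusw fqtdp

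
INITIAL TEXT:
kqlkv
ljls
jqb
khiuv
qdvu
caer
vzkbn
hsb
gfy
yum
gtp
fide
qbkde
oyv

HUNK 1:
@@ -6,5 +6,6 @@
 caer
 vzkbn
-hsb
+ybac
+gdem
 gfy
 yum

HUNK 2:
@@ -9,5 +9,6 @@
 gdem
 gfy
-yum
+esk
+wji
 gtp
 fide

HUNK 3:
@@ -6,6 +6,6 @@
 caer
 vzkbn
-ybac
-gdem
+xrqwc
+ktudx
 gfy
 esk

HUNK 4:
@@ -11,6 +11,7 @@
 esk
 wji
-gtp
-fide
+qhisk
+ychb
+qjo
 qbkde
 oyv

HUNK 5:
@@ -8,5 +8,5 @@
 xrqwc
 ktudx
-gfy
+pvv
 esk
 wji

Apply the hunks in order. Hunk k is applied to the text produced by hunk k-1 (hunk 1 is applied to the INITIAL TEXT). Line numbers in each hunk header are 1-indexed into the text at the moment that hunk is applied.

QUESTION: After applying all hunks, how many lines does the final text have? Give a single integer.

Answer: 17

Derivation:
Hunk 1: at line 6 remove [hsb] add [ybac,gdem] -> 15 lines: kqlkv ljls jqb khiuv qdvu caer vzkbn ybac gdem gfy yum gtp fide qbkde oyv
Hunk 2: at line 9 remove [yum] add [esk,wji] -> 16 lines: kqlkv ljls jqb khiuv qdvu caer vzkbn ybac gdem gfy esk wji gtp fide qbkde oyv
Hunk 3: at line 6 remove [ybac,gdem] add [xrqwc,ktudx] -> 16 lines: kqlkv ljls jqb khiuv qdvu caer vzkbn xrqwc ktudx gfy esk wji gtp fide qbkde oyv
Hunk 4: at line 11 remove [gtp,fide] add [qhisk,ychb,qjo] -> 17 lines: kqlkv ljls jqb khiuv qdvu caer vzkbn xrqwc ktudx gfy esk wji qhisk ychb qjo qbkde oyv
Hunk 5: at line 8 remove [gfy] add [pvv] -> 17 lines: kqlkv ljls jqb khiuv qdvu caer vzkbn xrqwc ktudx pvv esk wji qhisk ychb qjo qbkde oyv
Final line count: 17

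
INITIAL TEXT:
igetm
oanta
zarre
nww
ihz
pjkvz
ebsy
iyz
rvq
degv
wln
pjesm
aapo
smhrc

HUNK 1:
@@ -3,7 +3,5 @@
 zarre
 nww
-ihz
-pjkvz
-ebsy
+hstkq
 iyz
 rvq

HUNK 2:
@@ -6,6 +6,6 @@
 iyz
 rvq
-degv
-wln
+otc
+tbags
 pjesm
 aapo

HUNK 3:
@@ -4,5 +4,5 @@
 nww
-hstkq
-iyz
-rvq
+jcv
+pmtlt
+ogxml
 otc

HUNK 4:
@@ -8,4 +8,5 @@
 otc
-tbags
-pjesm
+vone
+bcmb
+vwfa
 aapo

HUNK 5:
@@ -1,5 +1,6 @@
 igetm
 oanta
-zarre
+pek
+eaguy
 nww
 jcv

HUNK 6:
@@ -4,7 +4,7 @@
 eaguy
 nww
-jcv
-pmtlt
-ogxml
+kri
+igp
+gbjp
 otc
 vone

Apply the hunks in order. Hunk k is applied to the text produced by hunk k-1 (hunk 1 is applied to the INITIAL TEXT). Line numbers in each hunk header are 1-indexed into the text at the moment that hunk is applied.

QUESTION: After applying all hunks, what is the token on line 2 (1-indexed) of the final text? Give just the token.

Hunk 1: at line 3 remove [ihz,pjkvz,ebsy] add [hstkq] -> 12 lines: igetm oanta zarre nww hstkq iyz rvq degv wln pjesm aapo smhrc
Hunk 2: at line 6 remove [degv,wln] add [otc,tbags] -> 12 lines: igetm oanta zarre nww hstkq iyz rvq otc tbags pjesm aapo smhrc
Hunk 3: at line 4 remove [hstkq,iyz,rvq] add [jcv,pmtlt,ogxml] -> 12 lines: igetm oanta zarre nww jcv pmtlt ogxml otc tbags pjesm aapo smhrc
Hunk 4: at line 8 remove [tbags,pjesm] add [vone,bcmb,vwfa] -> 13 lines: igetm oanta zarre nww jcv pmtlt ogxml otc vone bcmb vwfa aapo smhrc
Hunk 5: at line 1 remove [zarre] add [pek,eaguy] -> 14 lines: igetm oanta pek eaguy nww jcv pmtlt ogxml otc vone bcmb vwfa aapo smhrc
Hunk 6: at line 4 remove [jcv,pmtlt,ogxml] add [kri,igp,gbjp] -> 14 lines: igetm oanta pek eaguy nww kri igp gbjp otc vone bcmb vwfa aapo smhrc
Final line 2: oanta

Answer: oanta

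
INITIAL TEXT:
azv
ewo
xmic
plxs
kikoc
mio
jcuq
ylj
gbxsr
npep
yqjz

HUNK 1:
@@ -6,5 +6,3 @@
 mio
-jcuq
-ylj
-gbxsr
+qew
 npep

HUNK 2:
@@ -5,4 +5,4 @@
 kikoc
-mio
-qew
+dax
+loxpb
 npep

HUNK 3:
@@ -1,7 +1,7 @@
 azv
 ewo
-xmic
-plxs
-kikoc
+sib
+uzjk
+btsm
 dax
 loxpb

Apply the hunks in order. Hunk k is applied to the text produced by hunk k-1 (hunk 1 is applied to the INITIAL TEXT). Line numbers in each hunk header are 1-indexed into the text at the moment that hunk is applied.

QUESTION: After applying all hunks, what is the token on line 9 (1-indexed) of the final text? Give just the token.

Hunk 1: at line 6 remove [jcuq,ylj,gbxsr] add [qew] -> 9 lines: azv ewo xmic plxs kikoc mio qew npep yqjz
Hunk 2: at line 5 remove [mio,qew] add [dax,loxpb] -> 9 lines: azv ewo xmic plxs kikoc dax loxpb npep yqjz
Hunk 3: at line 1 remove [xmic,plxs,kikoc] add [sib,uzjk,btsm] -> 9 lines: azv ewo sib uzjk btsm dax loxpb npep yqjz
Final line 9: yqjz

Answer: yqjz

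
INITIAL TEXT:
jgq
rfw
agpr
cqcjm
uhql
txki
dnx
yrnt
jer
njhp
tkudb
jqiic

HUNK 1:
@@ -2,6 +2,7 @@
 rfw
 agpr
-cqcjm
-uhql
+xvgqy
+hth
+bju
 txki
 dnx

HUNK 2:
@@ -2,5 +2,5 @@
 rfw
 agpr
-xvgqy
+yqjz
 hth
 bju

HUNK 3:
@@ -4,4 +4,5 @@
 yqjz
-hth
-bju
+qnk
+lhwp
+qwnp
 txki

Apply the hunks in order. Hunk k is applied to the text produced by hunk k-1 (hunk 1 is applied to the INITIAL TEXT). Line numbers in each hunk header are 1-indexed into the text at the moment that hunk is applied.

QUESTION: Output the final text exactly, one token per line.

Answer: jgq
rfw
agpr
yqjz
qnk
lhwp
qwnp
txki
dnx
yrnt
jer
njhp
tkudb
jqiic

Derivation:
Hunk 1: at line 2 remove [cqcjm,uhql] add [xvgqy,hth,bju] -> 13 lines: jgq rfw agpr xvgqy hth bju txki dnx yrnt jer njhp tkudb jqiic
Hunk 2: at line 2 remove [xvgqy] add [yqjz] -> 13 lines: jgq rfw agpr yqjz hth bju txki dnx yrnt jer njhp tkudb jqiic
Hunk 3: at line 4 remove [hth,bju] add [qnk,lhwp,qwnp] -> 14 lines: jgq rfw agpr yqjz qnk lhwp qwnp txki dnx yrnt jer njhp tkudb jqiic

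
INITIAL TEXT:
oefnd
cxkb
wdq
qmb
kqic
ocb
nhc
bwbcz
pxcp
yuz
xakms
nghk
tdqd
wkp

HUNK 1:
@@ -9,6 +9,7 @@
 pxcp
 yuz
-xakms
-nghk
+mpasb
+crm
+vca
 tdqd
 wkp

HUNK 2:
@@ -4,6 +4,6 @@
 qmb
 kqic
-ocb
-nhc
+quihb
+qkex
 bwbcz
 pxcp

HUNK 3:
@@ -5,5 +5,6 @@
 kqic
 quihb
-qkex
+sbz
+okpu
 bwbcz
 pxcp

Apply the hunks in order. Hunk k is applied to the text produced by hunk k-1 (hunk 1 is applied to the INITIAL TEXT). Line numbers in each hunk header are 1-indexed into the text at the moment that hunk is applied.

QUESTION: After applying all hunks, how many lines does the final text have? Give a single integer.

Answer: 16

Derivation:
Hunk 1: at line 9 remove [xakms,nghk] add [mpasb,crm,vca] -> 15 lines: oefnd cxkb wdq qmb kqic ocb nhc bwbcz pxcp yuz mpasb crm vca tdqd wkp
Hunk 2: at line 4 remove [ocb,nhc] add [quihb,qkex] -> 15 lines: oefnd cxkb wdq qmb kqic quihb qkex bwbcz pxcp yuz mpasb crm vca tdqd wkp
Hunk 3: at line 5 remove [qkex] add [sbz,okpu] -> 16 lines: oefnd cxkb wdq qmb kqic quihb sbz okpu bwbcz pxcp yuz mpasb crm vca tdqd wkp
Final line count: 16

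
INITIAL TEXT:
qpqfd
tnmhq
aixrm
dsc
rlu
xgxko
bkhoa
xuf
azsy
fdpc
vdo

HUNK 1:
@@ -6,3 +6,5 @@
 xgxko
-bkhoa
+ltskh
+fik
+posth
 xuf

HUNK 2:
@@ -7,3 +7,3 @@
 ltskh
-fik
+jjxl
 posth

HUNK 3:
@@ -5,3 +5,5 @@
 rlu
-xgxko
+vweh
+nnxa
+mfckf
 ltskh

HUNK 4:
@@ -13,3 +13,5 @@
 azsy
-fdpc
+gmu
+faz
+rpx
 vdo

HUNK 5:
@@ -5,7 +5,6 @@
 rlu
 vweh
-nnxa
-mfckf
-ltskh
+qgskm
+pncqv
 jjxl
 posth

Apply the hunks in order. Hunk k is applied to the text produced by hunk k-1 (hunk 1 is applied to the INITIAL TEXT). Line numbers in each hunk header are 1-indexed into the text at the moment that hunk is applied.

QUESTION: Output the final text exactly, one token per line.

Answer: qpqfd
tnmhq
aixrm
dsc
rlu
vweh
qgskm
pncqv
jjxl
posth
xuf
azsy
gmu
faz
rpx
vdo

Derivation:
Hunk 1: at line 6 remove [bkhoa] add [ltskh,fik,posth] -> 13 lines: qpqfd tnmhq aixrm dsc rlu xgxko ltskh fik posth xuf azsy fdpc vdo
Hunk 2: at line 7 remove [fik] add [jjxl] -> 13 lines: qpqfd tnmhq aixrm dsc rlu xgxko ltskh jjxl posth xuf azsy fdpc vdo
Hunk 3: at line 5 remove [xgxko] add [vweh,nnxa,mfckf] -> 15 lines: qpqfd tnmhq aixrm dsc rlu vweh nnxa mfckf ltskh jjxl posth xuf azsy fdpc vdo
Hunk 4: at line 13 remove [fdpc] add [gmu,faz,rpx] -> 17 lines: qpqfd tnmhq aixrm dsc rlu vweh nnxa mfckf ltskh jjxl posth xuf azsy gmu faz rpx vdo
Hunk 5: at line 5 remove [nnxa,mfckf,ltskh] add [qgskm,pncqv] -> 16 lines: qpqfd tnmhq aixrm dsc rlu vweh qgskm pncqv jjxl posth xuf azsy gmu faz rpx vdo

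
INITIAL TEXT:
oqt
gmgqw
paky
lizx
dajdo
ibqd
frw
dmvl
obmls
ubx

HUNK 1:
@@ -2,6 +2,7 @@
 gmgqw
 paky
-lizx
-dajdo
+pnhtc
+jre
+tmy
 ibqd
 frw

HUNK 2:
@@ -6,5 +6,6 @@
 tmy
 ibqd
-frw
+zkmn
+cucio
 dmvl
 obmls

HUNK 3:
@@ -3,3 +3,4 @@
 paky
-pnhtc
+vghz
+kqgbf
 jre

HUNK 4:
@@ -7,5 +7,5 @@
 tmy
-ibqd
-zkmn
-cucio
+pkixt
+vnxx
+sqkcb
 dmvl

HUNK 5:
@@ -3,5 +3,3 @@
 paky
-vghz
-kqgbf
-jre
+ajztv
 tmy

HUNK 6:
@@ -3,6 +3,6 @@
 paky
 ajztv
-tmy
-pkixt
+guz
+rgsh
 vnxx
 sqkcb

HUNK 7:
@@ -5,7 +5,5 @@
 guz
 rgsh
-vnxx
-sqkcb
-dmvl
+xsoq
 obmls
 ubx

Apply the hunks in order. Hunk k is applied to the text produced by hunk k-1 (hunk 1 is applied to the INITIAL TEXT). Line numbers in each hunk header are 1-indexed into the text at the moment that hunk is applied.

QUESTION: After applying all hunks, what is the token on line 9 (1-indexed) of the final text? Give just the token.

Hunk 1: at line 2 remove [lizx,dajdo] add [pnhtc,jre,tmy] -> 11 lines: oqt gmgqw paky pnhtc jre tmy ibqd frw dmvl obmls ubx
Hunk 2: at line 6 remove [frw] add [zkmn,cucio] -> 12 lines: oqt gmgqw paky pnhtc jre tmy ibqd zkmn cucio dmvl obmls ubx
Hunk 3: at line 3 remove [pnhtc] add [vghz,kqgbf] -> 13 lines: oqt gmgqw paky vghz kqgbf jre tmy ibqd zkmn cucio dmvl obmls ubx
Hunk 4: at line 7 remove [ibqd,zkmn,cucio] add [pkixt,vnxx,sqkcb] -> 13 lines: oqt gmgqw paky vghz kqgbf jre tmy pkixt vnxx sqkcb dmvl obmls ubx
Hunk 5: at line 3 remove [vghz,kqgbf,jre] add [ajztv] -> 11 lines: oqt gmgqw paky ajztv tmy pkixt vnxx sqkcb dmvl obmls ubx
Hunk 6: at line 3 remove [tmy,pkixt] add [guz,rgsh] -> 11 lines: oqt gmgqw paky ajztv guz rgsh vnxx sqkcb dmvl obmls ubx
Hunk 7: at line 5 remove [vnxx,sqkcb,dmvl] add [xsoq] -> 9 lines: oqt gmgqw paky ajztv guz rgsh xsoq obmls ubx
Final line 9: ubx

Answer: ubx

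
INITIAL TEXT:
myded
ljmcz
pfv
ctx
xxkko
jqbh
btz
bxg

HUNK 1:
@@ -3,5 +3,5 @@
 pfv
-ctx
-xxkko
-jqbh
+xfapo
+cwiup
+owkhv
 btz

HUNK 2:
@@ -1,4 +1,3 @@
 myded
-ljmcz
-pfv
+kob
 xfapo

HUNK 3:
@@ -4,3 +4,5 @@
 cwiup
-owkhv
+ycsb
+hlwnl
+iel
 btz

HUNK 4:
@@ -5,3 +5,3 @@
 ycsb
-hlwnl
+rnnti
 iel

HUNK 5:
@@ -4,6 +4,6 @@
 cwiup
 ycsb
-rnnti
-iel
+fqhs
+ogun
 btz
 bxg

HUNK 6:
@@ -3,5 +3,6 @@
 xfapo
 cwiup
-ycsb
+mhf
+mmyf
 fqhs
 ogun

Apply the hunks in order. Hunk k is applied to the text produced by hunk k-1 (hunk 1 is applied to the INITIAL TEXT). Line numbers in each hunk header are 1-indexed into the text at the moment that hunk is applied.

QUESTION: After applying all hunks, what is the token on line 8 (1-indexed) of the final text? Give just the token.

Answer: ogun

Derivation:
Hunk 1: at line 3 remove [ctx,xxkko,jqbh] add [xfapo,cwiup,owkhv] -> 8 lines: myded ljmcz pfv xfapo cwiup owkhv btz bxg
Hunk 2: at line 1 remove [ljmcz,pfv] add [kob] -> 7 lines: myded kob xfapo cwiup owkhv btz bxg
Hunk 3: at line 4 remove [owkhv] add [ycsb,hlwnl,iel] -> 9 lines: myded kob xfapo cwiup ycsb hlwnl iel btz bxg
Hunk 4: at line 5 remove [hlwnl] add [rnnti] -> 9 lines: myded kob xfapo cwiup ycsb rnnti iel btz bxg
Hunk 5: at line 4 remove [rnnti,iel] add [fqhs,ogun] -> 9 lines: myded kob xfapo cwiup ycsb fqhs ogun btz bxg
Hunk 6: at line 3 remove [ycsb] add [mhf,mmyf] -> 10 lines: myded kob xfapo cwiup mhf mmyf fqhs ogun btz bxg
Final line 8: ogun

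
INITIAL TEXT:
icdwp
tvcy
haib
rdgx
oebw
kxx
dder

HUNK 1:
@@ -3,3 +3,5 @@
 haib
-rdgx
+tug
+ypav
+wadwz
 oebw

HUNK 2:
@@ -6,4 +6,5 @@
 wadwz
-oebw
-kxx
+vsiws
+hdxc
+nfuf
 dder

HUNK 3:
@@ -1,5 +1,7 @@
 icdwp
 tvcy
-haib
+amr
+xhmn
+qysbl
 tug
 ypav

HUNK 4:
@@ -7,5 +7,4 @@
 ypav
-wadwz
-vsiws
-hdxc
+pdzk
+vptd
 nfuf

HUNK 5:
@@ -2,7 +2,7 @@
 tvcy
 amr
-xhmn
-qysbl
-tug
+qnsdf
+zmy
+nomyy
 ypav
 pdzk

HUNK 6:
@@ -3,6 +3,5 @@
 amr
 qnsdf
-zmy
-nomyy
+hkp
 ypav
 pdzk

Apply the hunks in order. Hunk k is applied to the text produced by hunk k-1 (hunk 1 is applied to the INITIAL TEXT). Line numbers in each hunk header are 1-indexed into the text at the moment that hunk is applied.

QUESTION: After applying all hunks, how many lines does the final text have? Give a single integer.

Hunk 1: at line 3 remove [rdgx] add [tug,ypav,wadwz] -> 9 lines: icdwp tvcy haib tug ypav wadwz oebw kxx dder
Hunk 2: at line 6 remove [oebw,kxx] add [vsiws,hdxc,nfuf] -> 10 lines: icdwp tvcy haib tug ypav wadwz vsiws hdxc nfuf dder
Hunk 3: at line 1 remove [haib] add [amr,xhmn,qysbl] -> 12 lines: icdwp tvcy amr xhmn qysbl tug ypav wadwz vsiws hdxc nfuf dder
Hunk 4: at line 7 remove [wadwz,vsiws,hdxc] add [pdzk,vptd] -> 11 lines: icdwp tvcy amr xhmn qysbl tug ypav pdzk vptd nfuf dder
Hunk 5: at line 2 remove [xhmn,qysbl,tug] add [qnsdf,zmy,nomyy] -> 11 lines: icdwp tvcy amr qnsdf zmy nomyy ypav pdzk vptd nfuf dder
Hunk 6: at line 3 remove [zmy,nomyy] add [hkp] -> 10 lines: icdwp tvcy amr qnsdf hkp ypav pdzk vptd nfuf dder
Final line count: 10

Answer: 10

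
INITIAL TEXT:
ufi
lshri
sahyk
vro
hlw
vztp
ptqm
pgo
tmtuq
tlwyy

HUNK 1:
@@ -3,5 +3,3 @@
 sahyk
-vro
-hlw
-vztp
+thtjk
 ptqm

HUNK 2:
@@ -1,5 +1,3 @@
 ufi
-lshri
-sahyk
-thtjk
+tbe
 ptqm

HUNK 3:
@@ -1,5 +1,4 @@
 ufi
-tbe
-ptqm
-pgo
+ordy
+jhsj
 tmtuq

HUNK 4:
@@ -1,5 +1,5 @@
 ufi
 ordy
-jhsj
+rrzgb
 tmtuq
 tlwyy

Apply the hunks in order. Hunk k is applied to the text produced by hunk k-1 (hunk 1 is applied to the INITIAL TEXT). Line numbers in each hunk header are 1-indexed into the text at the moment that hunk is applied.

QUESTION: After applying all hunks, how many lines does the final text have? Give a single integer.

Answer: 5

Derivation:
Hunk 1: at line 3 remove [vro,hlw,vztp] add [thtjk] -> 8 lines: ufi lshri sahyk thtjk ptqm pgo tmtuq tlwyy
Hunk 2: at line 1 remove [lshri,sahyk,thtjk] add [tbe] -> 6 lines: ufi tbe ptqm pgo tmtuq tlwyy
Hunk 3: at line 1 remove [tbe,ptqm,pgo] add [ordy,jhsj] -> 5 lines: ufi ordy jhsj tmtuq tlwyy
Hunk 4: at line 1 remove [jhsj] add [rrzgb] -> 5 lines: ufi ordy rrzgb tmtuq tlwyy
Final line count: 5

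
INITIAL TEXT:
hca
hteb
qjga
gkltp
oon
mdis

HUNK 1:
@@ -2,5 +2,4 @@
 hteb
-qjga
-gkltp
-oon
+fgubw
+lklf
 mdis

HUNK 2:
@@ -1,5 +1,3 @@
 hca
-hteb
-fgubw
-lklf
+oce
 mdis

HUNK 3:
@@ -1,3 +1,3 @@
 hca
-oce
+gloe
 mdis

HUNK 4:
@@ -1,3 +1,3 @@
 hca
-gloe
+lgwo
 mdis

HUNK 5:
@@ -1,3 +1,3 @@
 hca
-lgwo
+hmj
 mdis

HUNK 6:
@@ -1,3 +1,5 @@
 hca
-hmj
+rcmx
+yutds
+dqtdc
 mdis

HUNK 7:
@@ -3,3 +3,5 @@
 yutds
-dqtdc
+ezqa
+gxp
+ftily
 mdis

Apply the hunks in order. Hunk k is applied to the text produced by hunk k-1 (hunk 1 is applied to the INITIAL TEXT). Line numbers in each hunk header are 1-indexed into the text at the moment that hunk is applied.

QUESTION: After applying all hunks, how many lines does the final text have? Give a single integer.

Answer: 7

Derivation:
Hunk 1: at line 2 remove [qjga,gkltp,oon] add [fgubw,lklf] -> 5 lines: hca hteb fgubw lklf mdis
Hunk 2: at line 1 remove [hteb,fgubw,lklf] add [oce] -> 3 lines: hca oce mdis
Hunk 3: at line 1 remove [oce] add [gloe] -> 3 lines: hca gloe mdis
Hunk 4: at line 1 remove [gloe] add [lgwo] -> 3 lines: hca lgwo mdis
Hunk 5: at line 1 remove [lgwo] add [hmj] -> 3 lines: hca hmj mdis
Hunk 6: at line 1 remove [hmj] add [rcmx,yutds,dqtdc] -> 5 lines: hca rcmx yutds dqtdc mdis
Hunk 7: at line 3 remove [dqtdc] add [ezqa,gxp,ftily] -> 7 lines: hca rcmx yutds ezqa gxp ftily mdis
Final line count: 7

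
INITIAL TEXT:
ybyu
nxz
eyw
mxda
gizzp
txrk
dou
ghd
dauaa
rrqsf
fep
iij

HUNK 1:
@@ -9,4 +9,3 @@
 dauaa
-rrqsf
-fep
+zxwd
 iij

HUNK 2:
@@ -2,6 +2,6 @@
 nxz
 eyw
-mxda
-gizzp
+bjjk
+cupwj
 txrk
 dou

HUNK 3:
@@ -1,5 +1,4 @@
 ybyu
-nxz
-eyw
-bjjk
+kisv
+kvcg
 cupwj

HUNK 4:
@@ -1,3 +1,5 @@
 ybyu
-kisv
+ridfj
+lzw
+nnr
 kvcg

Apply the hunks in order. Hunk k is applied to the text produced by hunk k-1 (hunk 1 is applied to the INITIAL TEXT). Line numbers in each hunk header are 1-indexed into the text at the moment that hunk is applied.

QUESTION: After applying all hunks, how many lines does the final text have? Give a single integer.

Answer: 12

Derivation:
Hunk 1: at line 9 remove [rrqsf,fep] add [zxwd] -> 11 lines: ybyu nxz eyw mxda gizzp txrk dou ghd dauaa zxwd iij
Hunk 2: at line 2 remove [mxda,gizzp] add [bjjk,cupwj] -> 11 lines: ybyu nxz eyw bjjk cupwj txrk dou ghd dauaa zxwd iij
Hunk 3: at line 1 remove [nxz,eyw,bjjk] add [kisv,kvcg] -> 10 lines: ybyu kisv kvcg cupwj txrk dou ghd dauaa zxwd iij
Hunk 4: at line 1 remove [kisv] add [ridfj,lzw,nnr] -> 12 lines: ybyu ridfj lzw nnr kvcg cupwj txrk dou ghd dauaa zxwd iij
Final line count: 12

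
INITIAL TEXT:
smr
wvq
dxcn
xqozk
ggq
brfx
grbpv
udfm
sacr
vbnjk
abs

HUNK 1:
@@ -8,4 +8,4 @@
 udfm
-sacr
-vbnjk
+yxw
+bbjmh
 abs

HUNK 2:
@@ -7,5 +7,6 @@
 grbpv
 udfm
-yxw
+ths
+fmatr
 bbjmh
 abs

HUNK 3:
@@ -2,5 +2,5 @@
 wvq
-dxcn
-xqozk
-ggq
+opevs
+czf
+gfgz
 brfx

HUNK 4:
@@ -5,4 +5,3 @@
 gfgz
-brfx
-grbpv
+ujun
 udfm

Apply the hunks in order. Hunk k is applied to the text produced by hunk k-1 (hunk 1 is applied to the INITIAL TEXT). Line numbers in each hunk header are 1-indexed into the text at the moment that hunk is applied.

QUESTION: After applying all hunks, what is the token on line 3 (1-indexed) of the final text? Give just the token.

Hunk 1: at line 8 remove [sacr,vbnjk] add [yxw,bbjmh] -> 11 lines: smr wvq dxcn xqozk ggq brfx grbpv udfm yxw bbjmh abs
Hunk 2: at line 7 remove [yxw] add [ths,fmatr] -> 12 lines: smr wvq dxcn xqozk ggq brfx grbpv udfm ths fmatr bbjmh abs
Hunk 3: at line 2 remove [dxcn,xqozk,ggq] add [opevs,czf,gfgz] -> 12 lines: smr wvq opevs czf gfgz brfx grbpv udfm ths fmatr bbjmh abs
Hunk 4: at line 5 remove [brfx,grbpv] add [ujun] -> 11 lines: smr wvq opevs czf gfgz ujun udfm ths fmatr bbjmh abs
Final line 3: opevs

Answer: opevs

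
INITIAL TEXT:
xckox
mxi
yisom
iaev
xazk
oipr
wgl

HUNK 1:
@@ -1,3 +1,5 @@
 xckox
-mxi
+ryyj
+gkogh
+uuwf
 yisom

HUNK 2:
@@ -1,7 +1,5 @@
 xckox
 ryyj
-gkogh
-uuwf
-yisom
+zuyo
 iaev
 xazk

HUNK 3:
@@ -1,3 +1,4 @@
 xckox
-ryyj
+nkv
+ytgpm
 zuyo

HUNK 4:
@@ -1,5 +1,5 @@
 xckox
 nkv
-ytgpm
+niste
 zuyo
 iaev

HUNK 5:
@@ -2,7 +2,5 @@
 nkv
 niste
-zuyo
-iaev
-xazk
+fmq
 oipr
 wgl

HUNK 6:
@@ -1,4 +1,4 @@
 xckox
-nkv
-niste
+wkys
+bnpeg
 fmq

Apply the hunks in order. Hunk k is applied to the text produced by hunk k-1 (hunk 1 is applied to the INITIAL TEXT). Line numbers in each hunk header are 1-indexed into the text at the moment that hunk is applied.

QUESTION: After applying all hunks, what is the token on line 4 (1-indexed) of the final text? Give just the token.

Hunk 1: at line 1 remove [mxi] add [ryyj,gkogh,uuwf] -> 9 lines: xckox ryyj gkogh uuwf yisom iaev xazk oipr wgl
Hunk 2: at line 1 remove [gkogh,uuwf,yisom] add [zuyo] -> 7 lines: xckox ryyj zuyo iaev xazk oipr wgl
Hunk 3: at line 1 remove [ryyj] add [nkv,ytgpm] -> 8 lines: xckox nkv ytgpm zuyo iaev xazk oipr wgl
Hunk 4: at line 1 remove [ytgpm] add [niste] -> 8 lines: xckox nkv niste zuyo iaev xazk oipr wgl
Hunk 5: at line 2 remove [zuyo,iaev,xazk] add [fmq] -> 6 lines: xckox nkv niste fmq oipr wgl
Hunk 6: at line 1 remove [nkv,niste] add [wkys,bnpeg] -> 6 lines: xckox wkys bnpeg fmq oipr wgl
Final line 4: fmq

Answer: fmq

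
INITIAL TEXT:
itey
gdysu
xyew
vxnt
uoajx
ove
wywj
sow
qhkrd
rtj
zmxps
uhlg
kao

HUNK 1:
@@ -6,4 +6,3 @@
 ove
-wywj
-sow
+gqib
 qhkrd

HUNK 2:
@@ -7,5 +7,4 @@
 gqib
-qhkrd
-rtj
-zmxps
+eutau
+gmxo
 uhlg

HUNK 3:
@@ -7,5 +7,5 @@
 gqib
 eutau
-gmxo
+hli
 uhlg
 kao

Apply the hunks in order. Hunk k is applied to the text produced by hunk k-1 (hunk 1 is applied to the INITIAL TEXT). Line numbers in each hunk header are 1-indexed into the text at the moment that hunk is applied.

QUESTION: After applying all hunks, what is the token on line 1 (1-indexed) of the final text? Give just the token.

Answer: itey

Derivation:
Hunk 1: at line 6 remove [wywj,sow] add [gqib] -> 12 lines: itey gdysu xyew vxnt uoajx ove gqib qhkrd rtj zmxps uhlg kao
Hunk 2: at line 7 remove [qhkrd,rtj,zmxps] add [eutau,gmxo] -> 11 lines: itey gdysu xyew vxnt uoajx ove gqib eutau gmxo uhlg kao
Hunk 3: at line 7 remove [gmxo] add [hli] -> 11 lines: itey gdysu xyew vxnt uoajx ove gqib eutau hli uhlg kao
Final line 1: itey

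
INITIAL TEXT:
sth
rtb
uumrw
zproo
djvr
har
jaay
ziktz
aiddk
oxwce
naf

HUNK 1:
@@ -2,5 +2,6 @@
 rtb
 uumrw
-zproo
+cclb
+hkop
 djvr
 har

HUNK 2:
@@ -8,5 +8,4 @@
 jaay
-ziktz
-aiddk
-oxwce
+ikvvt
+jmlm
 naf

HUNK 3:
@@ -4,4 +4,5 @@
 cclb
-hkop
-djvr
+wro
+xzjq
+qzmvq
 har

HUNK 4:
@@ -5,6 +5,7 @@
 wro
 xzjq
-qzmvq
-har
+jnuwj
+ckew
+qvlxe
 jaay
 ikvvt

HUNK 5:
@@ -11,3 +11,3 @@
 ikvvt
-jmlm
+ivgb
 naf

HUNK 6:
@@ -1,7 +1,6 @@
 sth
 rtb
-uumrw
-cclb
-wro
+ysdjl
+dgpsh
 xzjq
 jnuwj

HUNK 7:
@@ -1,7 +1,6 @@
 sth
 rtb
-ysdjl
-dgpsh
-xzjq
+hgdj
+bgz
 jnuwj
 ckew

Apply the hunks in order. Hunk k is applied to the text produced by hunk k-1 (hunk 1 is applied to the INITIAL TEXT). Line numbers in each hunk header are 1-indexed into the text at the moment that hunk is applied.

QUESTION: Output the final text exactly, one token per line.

Answer: sth
rtb
hgdj
bgz
jnuwj
ckew
qvlxe
jaay
ikvvt
ivgb
naf

Derivation:
Hunk 1: at line 2 remove [zproo] add [cclb,hkop] -> 12 lines: sth rtb uumrw cclb hkop djvr har jaay ziktz aiddk oxwce naf
Hunk 2: at line 8 remove [ziktz,aiddk,oxwce] add [ikvvt,jmlm] -> 11 lines: sth rtb uumrw cclb hkop djvr har jaay ikvvt jmlm naf
Hunk 3: at line 4 remove [hkop,djvr] add [wro,xzjq,qzmvq] -> 12 lines: sth rtb uumrw cclb wro xzjq qzmvq har jaay ikvvt jmlm naf
Hunk 4: at line 5 remove [qzmvq,har] add [jnuwj,ckew,qvlxe] -> 13 lines: sth rtb uumrw cclb wro xzjq jnuwj ckew qvlxe jaay ikvvt jmlm naf
Hunk 5: at line 11 remove [jmlm] add [ivgb] -> 13 lines: sth rtb uumrw cclb wro xzjq jnuwj ckew qvlxe jaay ikvvt ivgb naf
Hunk 6: at line 1 remove [uumrw,cclb,wro] add [ysdjl,dgpsh] -> 12 lines: sth rtb ysdjl dgpsh xzjq jnuwj ckew qvlxe jaay ikvvt ivgb naf
Hunk 7: at line 1 remove [ysdjl,dgpsh,xzjq] add [hgdj,bgz] -> 11 lines: sth rtb hgdj bgz jnuwj ckew qvlxe jaay ikvvt ivgb naf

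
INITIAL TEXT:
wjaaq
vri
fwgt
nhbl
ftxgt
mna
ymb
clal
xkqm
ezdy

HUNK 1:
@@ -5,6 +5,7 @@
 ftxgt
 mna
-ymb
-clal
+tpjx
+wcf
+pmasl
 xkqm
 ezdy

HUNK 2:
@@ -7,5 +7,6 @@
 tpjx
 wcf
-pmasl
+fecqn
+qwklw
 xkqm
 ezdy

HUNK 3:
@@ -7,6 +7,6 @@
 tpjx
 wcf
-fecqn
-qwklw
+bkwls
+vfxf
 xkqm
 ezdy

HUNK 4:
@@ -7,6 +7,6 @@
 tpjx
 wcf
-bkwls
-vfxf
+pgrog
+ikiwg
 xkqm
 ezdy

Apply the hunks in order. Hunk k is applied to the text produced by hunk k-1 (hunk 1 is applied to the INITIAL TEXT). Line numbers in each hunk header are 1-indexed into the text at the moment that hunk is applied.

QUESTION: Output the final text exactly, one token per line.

Hunk 1: at line 5 remove [ymb,clal] add [tpjx,wcf,pmasl] -> 11 lines: wjaaq vri fwgt nhbl ftxgt mna tpjx wcf pmasl xkqm ezdy
Hunk 2: at line 7 remove [pmasl] add [fecqn,qwklw] -> 12 lines: wjaaq vri fwgt nhbl ftxgt mna tpjx wcf fecqn qwklw xkqm ezdy
Hunk 3: at line 7 remove [fecqn,qwklw] add [bkwls,vfxf] -> 12 lines: wjaaq vri fwgt nhbl ftxgt mna tpjx wcf bkwls vfxf xkqm ezdy
Hunk 4: at line 7 remove [bkwls,vfxf] add [pgrog,ikiwg] -> 12 lines: wjaaq vri fwgt nhbl ftxgt mna tpjx wcf pgrog ikiwg xkqm ezdy

Answer: wjaaq
vri
fwgt
nhbl
ftxgt
mna
tpjx
wcf
pgrog
ikiwg
xkqm
ezdy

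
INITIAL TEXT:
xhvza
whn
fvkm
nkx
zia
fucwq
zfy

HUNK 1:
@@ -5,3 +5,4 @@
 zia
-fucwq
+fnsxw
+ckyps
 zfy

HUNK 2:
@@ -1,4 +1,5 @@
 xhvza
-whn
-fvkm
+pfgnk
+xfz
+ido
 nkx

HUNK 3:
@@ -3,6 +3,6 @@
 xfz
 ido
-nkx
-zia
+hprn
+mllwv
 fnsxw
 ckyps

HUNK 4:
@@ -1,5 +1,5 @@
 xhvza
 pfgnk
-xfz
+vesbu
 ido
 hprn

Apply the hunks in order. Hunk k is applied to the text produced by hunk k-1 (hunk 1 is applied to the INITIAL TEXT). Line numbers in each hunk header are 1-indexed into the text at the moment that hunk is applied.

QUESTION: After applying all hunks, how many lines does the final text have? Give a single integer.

Hunk 1: at line 5 remove [fucwq] add [fnsxw,ckyps] -> 8 lines: xhvza whn fvkm nkx zia fnsxw ckyps zfy
Hunk 2: at line 1 remove [whn,fvkm] add [pfgnk,xfz,ido] -> 9 lines: xhvza pfgnk xfz ido nkx zia fnsxw ckyps zfy
Hunk 3: at line 3 remove [nkx,zia] add [hprn,mllwv] -> 9 lines: xhvza pfgnk xfz ido hprn mllwv fnsxw ckyps zfy
Hunk 4: at line 1 remove [xfz] add [vesbu] -> 9 lines: xhvza pfgnk vesbu ido hprn mllwv fnsxw ckyps zfy
Final line count: 9

Answer: 9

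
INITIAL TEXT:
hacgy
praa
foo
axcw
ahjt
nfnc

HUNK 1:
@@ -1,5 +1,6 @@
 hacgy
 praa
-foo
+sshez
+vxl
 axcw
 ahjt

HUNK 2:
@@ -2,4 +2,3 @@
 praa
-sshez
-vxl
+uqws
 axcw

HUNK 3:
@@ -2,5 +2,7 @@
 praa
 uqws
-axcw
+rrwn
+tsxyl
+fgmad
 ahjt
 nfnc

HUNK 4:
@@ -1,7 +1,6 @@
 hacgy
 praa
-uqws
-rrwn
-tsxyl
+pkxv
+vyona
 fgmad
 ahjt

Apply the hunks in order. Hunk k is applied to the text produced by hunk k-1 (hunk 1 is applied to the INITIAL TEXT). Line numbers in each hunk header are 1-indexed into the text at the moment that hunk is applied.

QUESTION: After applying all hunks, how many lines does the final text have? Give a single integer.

Hunk 1: at line 1 remove [foo] add [sshez,vxl] -> 7 lines: hacgy praa sshez vxl axcw ahjt nfnc
Hunk 2: at line 2 remove [sshez,vxl] add [uqws] -> 6 lines: hacgy praa uqws axcw ahjt nfnc
Hunk 3: at line 2 remove [axcw] add [rrwn,tsxyl,fgmad] -> 8 lines: hacgy praa uqws rrwn tsxyl fgmad ahjt nfnc
Hunk 4: at line 1 remove [uqws,rrwn,tsxyl] add [pkxv,vyona] -> 7 lines: hacgy praa pkxv vyona fgmad ahjt nfnc
Final line count: 7

Answer: 7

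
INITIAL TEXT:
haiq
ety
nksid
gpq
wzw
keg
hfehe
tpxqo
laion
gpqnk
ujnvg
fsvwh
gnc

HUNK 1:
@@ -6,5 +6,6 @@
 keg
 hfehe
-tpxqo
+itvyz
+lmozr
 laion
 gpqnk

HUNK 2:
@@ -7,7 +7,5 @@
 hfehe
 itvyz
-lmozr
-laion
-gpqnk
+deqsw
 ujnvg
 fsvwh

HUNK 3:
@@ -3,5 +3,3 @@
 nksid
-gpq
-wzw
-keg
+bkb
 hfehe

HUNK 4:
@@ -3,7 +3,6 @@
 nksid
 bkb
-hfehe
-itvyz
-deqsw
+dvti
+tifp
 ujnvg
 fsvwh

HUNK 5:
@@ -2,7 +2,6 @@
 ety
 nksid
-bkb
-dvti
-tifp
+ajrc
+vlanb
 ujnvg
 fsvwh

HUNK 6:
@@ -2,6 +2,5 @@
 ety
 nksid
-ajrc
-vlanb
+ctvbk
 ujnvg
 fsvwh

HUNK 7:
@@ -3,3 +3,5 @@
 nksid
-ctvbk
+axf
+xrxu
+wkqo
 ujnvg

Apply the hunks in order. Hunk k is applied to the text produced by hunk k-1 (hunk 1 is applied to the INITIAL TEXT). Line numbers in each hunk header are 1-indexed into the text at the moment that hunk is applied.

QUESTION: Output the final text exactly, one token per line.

Hunk 1: at line 6 remove [tpxqo] add [itvyz,lmozr] -> 14 lines: haiq ety nksid gpq wzw keg hfehe itvyz lmozr laion gpqnk ujnvg fsvwh gnc
Hunk 2: at line 7 remove [lmozr,laion,gpqnk] add [deqsw] -> 12 lines: haiq ety nksid gpq wzw keg hfehe itvyz deqsw ujnvg fsvwh gnc
Hunk 3: at line 3 remove [gpq,wzw,keg] add [bkb] -> 10 lines: haiq ety nksid bkb hfehe itvyz deqsw ujnvg fsvwh gnc
Hunk 4: at line 3 remove [hfehe,itvyz,deqsw] add [dvti,tifp] -> 9 lines: haiq ety nksid bkb dvti tifp ujnvg fsvwh gnc
Hunk 5: at line 2 remove [bkb,dvti,tifp] add [ajrc,vlanb] -> 8 lines: haiq ety nksid ajrc vlanb ujnvg fsvwh gnc
Hunk 6: at line 2 remove [ajrc,vlanb] add [ctvbk] -> 7 lines: haiq ety nksid ctvbk ujnvg fsvwh gnc
Hunk 7: at line 3 remove [ctvbk] add [axf,xrxu,wkqo] -> 9 lines: haiq ety nksid axf xrxu wkqo ujnvg fsvwh gnc

Answer: haiq
ety
nksid
axf
xrxu
wkqo
ujnvg
fsvwh
gnc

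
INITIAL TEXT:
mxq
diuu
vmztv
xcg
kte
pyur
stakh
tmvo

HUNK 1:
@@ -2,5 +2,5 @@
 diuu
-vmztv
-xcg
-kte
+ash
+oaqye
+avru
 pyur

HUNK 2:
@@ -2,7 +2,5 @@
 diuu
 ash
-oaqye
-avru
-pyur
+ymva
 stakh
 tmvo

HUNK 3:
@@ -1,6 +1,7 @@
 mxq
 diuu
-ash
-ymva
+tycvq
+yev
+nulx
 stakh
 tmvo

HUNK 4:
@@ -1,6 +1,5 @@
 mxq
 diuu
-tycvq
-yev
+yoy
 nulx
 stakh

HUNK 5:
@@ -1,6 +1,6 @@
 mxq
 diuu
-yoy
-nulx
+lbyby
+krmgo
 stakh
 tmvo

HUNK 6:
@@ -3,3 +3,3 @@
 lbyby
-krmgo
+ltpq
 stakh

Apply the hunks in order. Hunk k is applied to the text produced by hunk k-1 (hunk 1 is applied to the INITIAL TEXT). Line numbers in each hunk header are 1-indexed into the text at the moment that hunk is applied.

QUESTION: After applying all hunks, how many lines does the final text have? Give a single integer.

Answer: 6

Derivation:
Hunk 1: at line 2 remove [vmztv,xcg,kte] add [ash,oaqye,avru] -> 8 lines: mxq diuu ash oaqye avru pyur stakh tmvo
Hunk 2: at line 2 remove [oaqye,avru,pyur] add [ymva] -> 6 lines: mxq diuu ash ymva stakh tmvo
Hunk 3: at line 1 remove [ash,ymva] add [tycvq,yev,nulx] -> 7 lines: mxq diuu tycvq yev nulx stakh tmvo
Hunk 4: at line 1 remove [tycvq,yev] add [yoy] -> 6 lines: mxq diuu yoy nulx stakh tmvo
Hunk 5: at line 1 remove [yoy,nulx] add [lbyby,krmgo] -> 6 lines: mxq diuu lbyby krmgo stakh tmvo
Hunk 6: at line 3 remove [krmgo] add [ltpq] -> 6 lines: mxq diuu lbyby ltpq stakh tmvo
Final line count: 6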